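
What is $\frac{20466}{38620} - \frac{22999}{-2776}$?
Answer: $\frac{236258749}{26802280} \approx 8.8149$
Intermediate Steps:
$\frac{20466}{38620} - \frac{22999}{-2776} = 20466 \cdot \frac{1}{38620} - - \frac{22999}{2776} = \frac{10233}{19310} + \frac{22999}{2776} = \frac{236258749}{26802280}$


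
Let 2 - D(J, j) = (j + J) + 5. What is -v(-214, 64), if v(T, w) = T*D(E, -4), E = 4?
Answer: -642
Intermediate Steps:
D(J, j) = -3 - J - j (D(J, j) = 2 - ((j + J) + 5) = 2 - ((J + j) + 5) = 2 - (5 + J + j) = 2 + (-5 - J - j) = -3 - J - j)
v(T, w) = -3*T (v(T, w) = T*(-3 - 1*4 - 1*(-4)) = T*(-3 - 4 + 4) = T*(-3) = -3*T)
-v(-214, 64) = -(-3)*(-214) = -1*642 = -642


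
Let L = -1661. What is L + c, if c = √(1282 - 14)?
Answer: -1661 + 2*√317 ≈ -1625.4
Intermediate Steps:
c = 2*√317 (c = √1268 = 2*√317 ≈ 35.609)
L + c = -1661 + 2*√317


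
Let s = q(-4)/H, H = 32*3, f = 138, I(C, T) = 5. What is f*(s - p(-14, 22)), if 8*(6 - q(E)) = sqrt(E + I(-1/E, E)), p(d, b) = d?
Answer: 248377/128 ≈ 1940.4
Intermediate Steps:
H = 96
q(E) = 6 - sqrt(5 + E)/8 (q(E) = 6 - sqrt(E + 5)/8 = 6 - sqrt(5 + E)/8)
s = 47/768 (s = (6 - sqrt(5 - 4)/8)/96 = (6 - sqrt(1)/8)*(1/96) = (6 - 1/8*1)*(1/96) = (6 - 1/8)*(1/96) = (47/8)*(1/96) = 47/768 ≈ 0.061198)
f*(s - p(-14, 22)) = 138*(47/768 - 1*(-14)) = 138*(47/768 + 14) = 138*(10799/768) = 248377/128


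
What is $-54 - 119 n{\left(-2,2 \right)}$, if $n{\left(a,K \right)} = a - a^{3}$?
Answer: $-768$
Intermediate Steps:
$-54 - 119 n{\left(-2,2 \right)} = -54 - 119 \left(-2 - \left(-2\right)^{3}\right) = -54 - 119 \left(-2 - -8\right) = -54 - 119 \left(-2 + 8\right) = -54 - 714 = -768$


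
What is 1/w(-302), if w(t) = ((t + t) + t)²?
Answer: 1/820836 ≈ 1.2183e-6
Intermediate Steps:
w(t) = 9*t² (w(t) = (2*t + t)² = (3*t)² = 9*t²)
1/w(-302) = 1/(9*(-302)²) = 1/(9*91204) = 1/820836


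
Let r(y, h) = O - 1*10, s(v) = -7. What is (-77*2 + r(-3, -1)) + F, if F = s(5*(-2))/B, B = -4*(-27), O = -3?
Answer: -18043/108 ≈ -167.06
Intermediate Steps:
B = 108
r(y, h) = -13 (r(y, h) = -3 - 1*10 = -3 - 10 = -13)
F = -7/108 ≈ -0.064815
(-77*2 + r(-3, -1)) + F = (-77*2 - 13) - 7/108 = (-154 - 13) - 7/108 = -167 - 7/108 = -18043/108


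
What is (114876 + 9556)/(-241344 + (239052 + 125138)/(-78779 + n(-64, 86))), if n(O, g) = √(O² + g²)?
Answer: -46594755662099465128/90375306314478742561 + 294559785520*√17/90375306314478742561 ≈ -0.51557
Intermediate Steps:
(114876 + 9556)/(-241344 + (239052 + 125138)/(-78779 + n(-64, 86))) = (114876 + 9556)/(-241344 + (239052 + 125138)/(-78779 + √((-64)² + 86²))) = 124432/(-241344 + 364190/(-78779 + √(4096 + 7396))) = 124432/(-241344 + 364190/(-78779 + √11492)) = 124432/(-241344 + 364190/(-78779 + 26*√17))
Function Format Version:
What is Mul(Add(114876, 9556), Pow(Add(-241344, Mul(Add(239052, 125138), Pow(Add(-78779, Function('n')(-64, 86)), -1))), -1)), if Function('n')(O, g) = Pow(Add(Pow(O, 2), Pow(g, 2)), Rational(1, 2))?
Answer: Add(Rational(-46594755662099465128, 90375306314478742561), Mul(Rational(294559785520, 90375306314478742561), Pow(17, Rational(1, 2)))) ≈ -0.51557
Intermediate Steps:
Mul(Add(114876, 9556), Pow(Add(-241344, Mul(Add(239052, 125138), Pow(Add(-78779, Function('n')(-64, 86)), -1))), -1)) = Mul(Add(114876, 9556), Pow(Add(-241344, Mul(Add(239052, 125138), Pow(Add(-78779, Pow(Add(Pow(-64, 2), Pow(86, 2)), Rational(1, 2))), -1))), -1)) = Mul(124432, Pow(Add(-241344, Mul(364190, Pow(Add(-78779, Pow(Add(4096, 7396), Rational(1, 2))), -1))), -1)) = Mul(124432, Pow(Add(-241344, Mul(364190, Pow(Add(-78779, Pow(11492, Rational(1, 2))), -1))), -1)) = Mul(124432, Pow(Add(-241344, Mul(364190, Pow(Add(-78779, Mul(26, Pow(17, Rational(1, 2)))), -1))), -1))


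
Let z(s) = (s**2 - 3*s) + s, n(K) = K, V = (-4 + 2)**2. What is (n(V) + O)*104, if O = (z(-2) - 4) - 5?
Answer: 312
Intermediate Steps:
V = 4 (V = (-2)**2 = 4)
z(s) = s**2 - 2*s
O = -1 (O = (-2*(-2 - 2) - 4) - 5 = (-2*(-4) - 4) - 5 = (8 - 4) - 5 = 4 - 5 = -1)
(n(V) + O)*104 = (4 - 1)*104 = 3*104 = 312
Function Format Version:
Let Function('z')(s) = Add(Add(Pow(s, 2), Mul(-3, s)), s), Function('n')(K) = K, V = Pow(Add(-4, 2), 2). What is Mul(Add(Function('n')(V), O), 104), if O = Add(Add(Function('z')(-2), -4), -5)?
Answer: 312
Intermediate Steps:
V = 4 (V = Pow(-2, 2) = 4)
Function('z')(s) = Add(Pow(s, 2), Mul(-2, s))
O = -1 (O = Add(Add(Mul(-2, Add(-2, -2)), -4), -5) = Add(Add(Mul(-2, -4), -4), -5) = Add(Add(8, -4), -5) = Add(4, -5) = -1)
Mul(Add(Function('n')(V), O), 104) = Mul(Add(4, -1), 104) = Mul(3, 104) = 312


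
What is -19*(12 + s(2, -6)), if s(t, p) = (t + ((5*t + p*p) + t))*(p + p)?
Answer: 11172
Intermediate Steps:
s(t, p) = 2*p*(p**2 + 7*t) (s(t, p) = (t + ((5*t + p**2) + t))*(2*p) = (t + ((p**2 + 5*t) + t))*(2*p) = (t + (p**2 + 6*t))*(2*p) = (p**2 + 7*t)*(2*p) = 2*p*(p**2 + 7*t))
-19*(12 + s(2, -6)) = -19*(12 + 2*(-6)*((-6)**2 + 7*2)) = -19*(12 + 2*(-6)*(36 + 14)) = -19*(12 + 2*(-6)*50) = -19*(12 - 600) = -19*(-588) = 11172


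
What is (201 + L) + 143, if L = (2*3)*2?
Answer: 356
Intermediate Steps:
L = 12 (L = 6*2 = 12)
(201 + L) + 143 = (201 + 12) + 143 = 213 + 143 = 356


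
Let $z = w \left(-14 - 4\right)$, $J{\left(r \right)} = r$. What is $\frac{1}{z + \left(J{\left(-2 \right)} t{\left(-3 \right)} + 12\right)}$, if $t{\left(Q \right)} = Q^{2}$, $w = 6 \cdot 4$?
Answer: $- \frac{1}{438} \approx -0.0022831$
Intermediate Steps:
$w = 24$
$z = -432$ ($z = 24 \left(-14 - 4\right) = 24 \left(-18\right) = -432$)
$\frac{1}{z + \left(J{\left(-2 \right)} t{\left(-3 \right)} + 12\right)} = \frac{1}{-432 + \left(- 2 \left(-3\right)^{2} + 12\right)} = \frac{1}{-432 + \left(\left(-2\right) 9 + 12\right)} = \frac{1}{-432 + \left(-18 + 12\right)} = \frac{1}{-432 - 6} = \frac{1}{-438} = - \frac{1}{438}$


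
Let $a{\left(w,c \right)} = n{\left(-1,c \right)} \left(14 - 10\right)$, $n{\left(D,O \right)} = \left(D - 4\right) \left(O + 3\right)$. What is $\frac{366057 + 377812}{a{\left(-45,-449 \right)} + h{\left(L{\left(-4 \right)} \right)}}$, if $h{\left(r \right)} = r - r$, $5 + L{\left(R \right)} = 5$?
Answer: $\frac{743869}{8920} \approx 83.393$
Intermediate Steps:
$L{\left(R \right)} = 0$ ($L{\left(R \right)} = -5 + 5 = 0$)
$n{\left(D,O \right)} = \left(-4 + D\right) \left(3 + O\right)$
$h{\left(r \right)} = 0$
$a{\left(w,c \right)} = -60 - 20 c$ ($a{\left(w,c \right)} = \left(-12 - 4 c + 3 \left(-1\right) - c\right) \left(14 - 10\right) = \left(-12 - 4 c - 3 - c\right) 4 = \left(-15 - 5 c\right) 4 = -60 - 20 c$)
$\frac{366057 + 377812}{a{\left(-45,-449 \right)} + h{\left(L{\left(-4 \right)} \right)}} = \frac{366057 + 377812}{\left(-60 - -8980\right) + 0} = \frac{743869}{\left(-60 + 8980\right) + 0} = \frac{743869}{8920 + 0} = \frac{743869}{8920}$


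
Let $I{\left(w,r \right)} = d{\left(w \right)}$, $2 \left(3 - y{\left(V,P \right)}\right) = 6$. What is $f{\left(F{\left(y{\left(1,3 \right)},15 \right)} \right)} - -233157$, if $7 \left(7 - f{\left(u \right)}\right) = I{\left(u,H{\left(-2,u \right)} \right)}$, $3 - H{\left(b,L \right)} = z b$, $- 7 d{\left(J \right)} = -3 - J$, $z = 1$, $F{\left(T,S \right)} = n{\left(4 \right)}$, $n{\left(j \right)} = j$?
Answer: $\frac{1632147}{7} \approx 2.3316 \cdot 10^{5}$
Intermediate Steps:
$y{\left(V,P \right)} = 0$ ($y{\left(V,P \right)} = 3 - 3 = 0$)
$F{\left(T,S \right)} = 4$
$d{\left(J \right)} = \frac{3}{7} + \frac{J}{7}$ ($d{\left(J \right)} = - \frac{-3 - J}{7} = \frac{3}{7} + \frac{J}{7}$)
$H{\left(b,L \right)} = 3 - b$ ($H{\left(b,L \right)} = 3 - 1 b = 3 - b$)
$I{\left(w,r \right)} = \frac{3}{7} + \frac{w}{7}$
$f{\left(u \right)} = \frac{340}{49} - \frac{u}{49}$ ($f{\left(u \right)} = 7 - \frac{\frac{3}{7} + \frac{u}{7}}{7} = 7 - \left(\frac{3}{49} + \frac{u}{49}\right) = \frac{340}{49} - \frac{u}{49}$)
$f{\left(F{\left(y{\left(1,3 \right)},15 \right)} \right)} - -233157 = \left(\frac{340}{49} - \frac{4}{49}\right) - -233157 = \left(\frac{340}{49} - \frac{4}{49}\right) + 233157 = \frac{48}{7} + 233157 = \frac{1632147}{7}$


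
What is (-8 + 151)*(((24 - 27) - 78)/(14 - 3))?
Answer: -1053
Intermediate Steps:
(-8 + 151)*(((24 - 27) - 78)/(14 - 3)) = 143*((-3 - 78)/11) = 143*(-81*1/11) = 143*(-81/11) = -1053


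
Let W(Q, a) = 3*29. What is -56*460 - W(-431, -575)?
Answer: -25847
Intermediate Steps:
W(Q, a) = 87
-56*460 - W(-431, -575) = -56*460 - 1*87 = -25760 - 87 = -25847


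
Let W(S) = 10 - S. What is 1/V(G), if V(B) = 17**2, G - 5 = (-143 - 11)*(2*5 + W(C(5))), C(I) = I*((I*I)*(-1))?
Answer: 1/289 ≈ 0.0034602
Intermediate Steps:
C(I) = -I**3 (C(I) = I*(I**2*(-1)) = I*(-I**2) = -I**3)
G = -22325 (G = 5 + (-143 - 11)*(2*5 + (10 - (-1)*5**3)) = 5 - 154*(10 + (10 - (-1)*125)) = 5 - 154*(10 + (10 - 1*(-125))) = 5 - 154*(10 + (10 + 125)) = 5 - 154*(10 + 135) = 5 - 154*145 = 5 - 22330 = -22325)
V(B) = 289
1/V(G) = 1/289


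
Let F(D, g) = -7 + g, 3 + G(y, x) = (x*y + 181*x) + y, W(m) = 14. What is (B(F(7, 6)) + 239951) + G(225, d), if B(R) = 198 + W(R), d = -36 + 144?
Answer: 284233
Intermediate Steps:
d = 108
G(y, x) = -3 + y + 181*x + x*y (G(y, x) = -3 + ((x*y + 181*x) + y) = -3 + ((181*x + x*y) + y) = -3 + (y + 181*x + x*y) = -3 + y + 181*x + x*y)
B(R) = 212 (B(R) = 198 + 14 = 212)
(B(F(7, 6)) + 239951) + G(225, d) = (212 + 239951) + (-3 + 225 + 181*108 + 108*225) = 240163 + (-3 + 225 + 19548 + 24300) = 240163 + 44070 = 284233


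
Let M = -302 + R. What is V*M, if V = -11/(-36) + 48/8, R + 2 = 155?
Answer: -33823/36 ≈ -939.53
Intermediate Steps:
R = 153 (R = -2 + 155 = 153)
V = 227/36 (V = -11*(-1/36) + 48*(1/8) = 11/36 + 6 = 227/36 ≈ 6.3056)
M = -149 (M = -302 + 153 = -149)
V*M = (227/36)*(-149) = -33823/36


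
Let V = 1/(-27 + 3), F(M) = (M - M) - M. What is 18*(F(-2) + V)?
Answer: 141/4 ≈ 35.250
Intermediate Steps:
F(M) = -M (F(M) = 0 - M = -M)
V = -1/24 (V = 1/(-24) = -1/24 ≈ -0.041667)
18*(F(-2) + V) = 18*(-1*(-2) - 1/24) = 18*(2 - 1/24) = 18*(47/24) = 141/4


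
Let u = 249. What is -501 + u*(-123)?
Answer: -31128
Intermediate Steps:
-501 + u*(-123) = -501 + 249*(-123) = -501 - 30627 = -31128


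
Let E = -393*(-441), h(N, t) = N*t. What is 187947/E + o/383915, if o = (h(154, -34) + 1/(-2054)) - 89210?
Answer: 17322207271/20660308942 ≈ 0.83843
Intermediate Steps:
E = 173313
o = -193992085/2054 (o = (154*(-34) + 1/(-2054)) - 89210 = (-5236 - 1/2054) - 89210 = -10754745/2054 - 89210 = -193992085/2054 ≈ -94446.)
187947/E + o/383915 = 187947/173313 - 193992085/2054/383915 = 187947*(1/173313) - 193992085/2054*1/383915 = 6961/6419 - 5542631/22530326 = 17322207271/20660308942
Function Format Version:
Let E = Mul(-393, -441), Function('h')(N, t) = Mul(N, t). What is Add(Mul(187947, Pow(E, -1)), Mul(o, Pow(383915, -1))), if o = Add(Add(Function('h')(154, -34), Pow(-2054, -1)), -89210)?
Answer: Rational(17322207271, 20660308942) ≈ 0.83843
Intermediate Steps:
E = 173313
o = Rational(-193992085, 2054) (o = Add(Add(Mul(154, -34), Pow(-2054, -1)), -89210) = Add(Add(-5236, Rational(-1, 2054)), -89210) = Add(Rational(-10754745, 2054), -89210) = Rational(-193992085, 2054) ≈ -94446.)
Add(Mul(187947, Pow(E, -1)), Mul(o, Pow(383915, -1))) = Add(Mul(187947, Pow(173313, -1)), Mul(Rational(-193992085, 2054), Pow(383915, -1))) = Add(Mul(187947, Rational(1, 173313)), Mul(Rational(-193992085, 2054), Rational(1, 383915))) = Add(Rational(6961, 6419), Rational(-5542631, 22530326)) = Rational(17322207271, 20660308942)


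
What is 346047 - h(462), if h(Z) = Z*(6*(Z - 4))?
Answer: -923529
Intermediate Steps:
h(Z) = Z*(-24 + 6*Z) (h(Z) = Z*(6*(-4 + Z)) = Z*(-24 + 6*Z))
346047 - h(462) = 346047 - 6*462*(-4 + 462) = 346047 - 6*462*458 = 346047 - 1*1269576 = 346047 - 1269576 = -923529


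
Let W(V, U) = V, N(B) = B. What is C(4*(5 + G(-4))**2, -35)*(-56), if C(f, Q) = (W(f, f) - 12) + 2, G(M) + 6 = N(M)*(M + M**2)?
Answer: -537264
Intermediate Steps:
G(M) = -6 + M*(M + M**2)
C(f, Q) = -10 + f (C(f, Q) = (f - 12) + 2 = (-12 + f) + 2 = -10 + f)
C(4*(5 + G(-4))**2, -35)*(-56) = (-10 + 4*(5 + (-6 + (-4)**2 + (-4)**3))**2)*(-56) = (-10 + 4*(5 + (-6 + 16 - 64))**2)*(-56) = (-10 + 4*(5 - 54)**2)*(-56) = (-10 + 4*(-49)**2)*(-56) = (-10 + 4*2401)*(-56) = (-10 + 9604)*(-56) = 9594*(-56) = -537264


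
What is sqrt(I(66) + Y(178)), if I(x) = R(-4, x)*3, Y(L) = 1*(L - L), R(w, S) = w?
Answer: 2*I*sqrt(3) ≈ 3.4641*I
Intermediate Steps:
Y(L) = 0 (Y(L) = 1*0 = 0)
I(x) = -12 (I(x) = -4*3 = -12)
sqrt(I(66) + Y(178)) = sqrt(-12 + 0) = sqrt(-12) = 2*I*sqrt(3)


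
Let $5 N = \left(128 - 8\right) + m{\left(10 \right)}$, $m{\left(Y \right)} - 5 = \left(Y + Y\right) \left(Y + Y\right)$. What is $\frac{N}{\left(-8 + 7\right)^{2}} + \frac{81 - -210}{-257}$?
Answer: $\frac{26694}{257} \approx 103.87$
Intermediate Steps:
$m{\left(Y \right)} = 5 + 4 Y^{2}$ ($m{\left(Y \right)} = 5 + \left(Y + Y\right) \left(Y + Y\right) = 5 + 2 Y 2 Y = 5 + 4 Y^{2}$)
$N = 105$ ($N = \frac{\left(128 - 8\right) + \left(5 + 4 \cdot 10^{2}\right)}{5} = \frac{\left(128 - 8\right) + \left(5 + 4 \cdot 100\right)}{5} = \frac{120 + \left(5 + 400\right)}{5} = \frac{120 + 405}{5} = \frac{1}{5} \cdot 525 = 105$)
$\frac{N}{\left(-8 + 7\right)^{2}} + \frac{81 - -210}{-257} = \frac{105}{\left(-8 + 7\right)^{2}} + \frac{81 - -210}{-257} = \frac{105}{\left(-1\right)^{2}} + \left(81 + 210\right) \left(- \frac{1}{257}\right) = \frac{105}{1} + 291 \left(- \frac{1}{257}\right) = 105 \cdot 1 - \frac{291}{257} = 105 - \frac{291}{257} = \frac{26694}{257}$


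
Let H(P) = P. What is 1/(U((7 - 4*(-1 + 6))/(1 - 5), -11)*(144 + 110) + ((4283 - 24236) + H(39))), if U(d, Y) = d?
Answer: -2/38177 ≈ -5.2388e-5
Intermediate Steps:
1/(U((7 - 4*(-1 + 6))/(1 - 5), -11)*(144 + 110) + ((4283 - 24236) + H(39))) = 1/(((7 - 4*(-1 + 6))/(1 - 5))*(144 + 110) + ((4283 - 24236) + 39)) = 1/(((7 - 4*5)/(-4))*254 + (-19953 + 39)) = 1/(((7 - 20)*(-1/4))*254 - 19914) = 1/(-13*(-1/4)*254 - 19914) = 1/((13/4)*254 - 19914) = 1/(1651/2 - 19914) = 1/(-38177/2) = -2/38177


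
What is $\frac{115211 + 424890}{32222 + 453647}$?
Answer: $\frac{540101}{485869} \approx 1.1116$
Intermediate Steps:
$\frac{115211 + 424890}{32222 + 453647} = \frac{540101}{485869}$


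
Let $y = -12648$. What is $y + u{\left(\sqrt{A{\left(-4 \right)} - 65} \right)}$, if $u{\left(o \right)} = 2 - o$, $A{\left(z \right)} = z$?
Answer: $-12646 - i \sqrt{69} \approx -12646.0 - 8.3066 i$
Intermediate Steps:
$y + u{\left(\sqrt{A{\left(-4 \right)} - 65} \right)} = -12648 + \left(2 - \sqrt{-4 - 65}\right) = -12648 + \left(2 - \sqrt{-69}\right) = -12648 + \left(2 - i \sqrt{69}\right) = -12646 - i \sqrt{69}$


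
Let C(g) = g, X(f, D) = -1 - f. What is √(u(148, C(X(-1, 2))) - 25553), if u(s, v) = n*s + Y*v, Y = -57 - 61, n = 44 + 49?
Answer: I*√11789 ≈ 108.58*I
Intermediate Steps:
n = 93
Y = -118
u(s, v) = -118*v + 93*s (u(s, v) = 93*s - 118*v = -118*v + 93*s)
√(u(148, C(X(-1, 2))) - 25553) = √((-118*(-1 - 1*(-1)) + 93*148) - 25553) = √((-118*(-1 + 1) + 13764) - 25553) = √((-118*0 + 13764) - 25553) = √((0 + 13764) - 25553) = √(13764 - 25553) = √(-11789) = I*√11789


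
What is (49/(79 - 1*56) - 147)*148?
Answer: -493136/23 ≈ -21441.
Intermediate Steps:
(49/(79 - 1*56) - 147)*148 = (49/(79 - 56) - 147)*148 = (49/23 - 147)*148 = -3332/23*148 = -493136/23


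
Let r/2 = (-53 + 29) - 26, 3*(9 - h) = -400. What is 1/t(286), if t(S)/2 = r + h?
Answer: 3/254 ≈ 0.011811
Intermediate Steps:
h = 427/3 (h = 9 - ⅓*(-400) = 9 + 400/3 = 427/3 ≈ 142.33)
r = -100 (r = 2*((-53 + 29) - 26) = 2*(-24 - 26) = 2*(-50) = -100)
t(S) = 254/3 (t(S) = 2*(-100 + 427/3) = 2*(127/3) = 254/3)
1/t(286) = 1/(254/3) = 3/254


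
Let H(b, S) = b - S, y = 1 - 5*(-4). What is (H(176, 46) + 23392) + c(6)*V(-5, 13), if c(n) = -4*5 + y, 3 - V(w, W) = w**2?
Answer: 23500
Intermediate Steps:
V(w, W) = 3 - w**2
y = 21 (y = 1 + 20 = 21)
c(n) = 1 (c(n) = -4*5 + 21 = -20 + 21 = 1)
(H(176, 46) + 23392) + c(6)*V(-5, 13) = ((176 - 1*46) + 23392) + 1*(3 - 1*(-5)**2) = ((176 - 46) + 23392) + 1*(3 - 1*25) = (130 + 23392) + 1*(3 - 25) = 23522 + 1*(-22) = 23522 - 22 = 23500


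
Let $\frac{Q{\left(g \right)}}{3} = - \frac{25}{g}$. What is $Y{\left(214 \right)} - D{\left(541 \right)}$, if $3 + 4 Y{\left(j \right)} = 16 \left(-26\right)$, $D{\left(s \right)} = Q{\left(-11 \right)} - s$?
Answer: $\frac{18895}{44} \approx 429.43$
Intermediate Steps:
$Q{\left(g \right)} = - \frac{75}{g}$ ($Q{\left(g \right)} = 3 \left(- \frac{25}{g}\right) = - \frac{75}{g}$)
$D{\left(s \right)} = \frac{75}{11} - s$ ($D{\left(s \right)} = - \frac{75}{-11} - s = \left(-75\right) \left(- \frac{1}{11}\right) - s = \frac{75}{11} - s$)
$Y{\left(j \right)} = - \frac{419}{4}$ ($Y{\left(j \right)} = - \frac{3}{4} + \frac{16 \left(-26\right)}{4} = - \frac{3}{4} + \frac{1}{4} \left(-416\right) = - \frac{3}{4} - 104 = - \frac{419}{4}$)
$Y{\left(214 \right)} - D{\left(541 \right)} = - \frac{419}{4} - \left(\frac{75}{11} - 541\right) = - \frac{419}{4} - - \frac{5876}{11} = - \frac{419}{4} + \frac{5876}{11} = \frac{18895}{44}$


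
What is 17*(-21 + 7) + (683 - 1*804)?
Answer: -359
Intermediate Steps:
17*(-21 + 7) + (683 - 1*804) = 17*(-14) + (683 - 804) = -238 - 121 = -359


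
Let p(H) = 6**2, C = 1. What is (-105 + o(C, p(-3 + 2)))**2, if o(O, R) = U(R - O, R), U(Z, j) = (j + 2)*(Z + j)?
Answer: 6723649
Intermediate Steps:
U(Z, j) = (2 + j)*(Z + j)
p(H) = 36
o(O, R) = R**2 - 2*O + 4*R + R*(R - O) (o(O, R) = R**2 + 2*(R - O) + 2*R + (R - O)*R = R**2 + (-2*O + 2*R) + 2*R + R*(R - O) = R**2 - 2*O + 4*R + R*(R - O))
(-105 + o(C, p(-3 + 2)))**2 = (-105 + (36**2 - 2*1 + 4*36 - 1*36*(1 - 1*36)))**2 = (-105 + (1296 - 2 + 144 - 1*36*(1 - 36)))**2 = (-105 + (1296 - 2 + 144 - 1*36*(-35)))**2 = (-105 + (1296 - 2 + 144 + 1260))**2 = (-105 + 2698)**2 = 2593**2 = 6723649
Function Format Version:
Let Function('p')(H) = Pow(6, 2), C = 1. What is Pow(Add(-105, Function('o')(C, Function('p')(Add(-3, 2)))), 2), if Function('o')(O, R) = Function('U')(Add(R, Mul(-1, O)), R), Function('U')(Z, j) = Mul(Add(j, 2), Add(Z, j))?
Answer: 6723649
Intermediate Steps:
Function('U')(Z, j) = Mul(Add(2, j), Add(Z, j))
Function('p')(H) = 36
Function('o')(O, R) = Add(Pow(R, 2), Mul(-2, O), Mul(4, R), Mul(R, Add(R, Mul(-1, O)))) (Function('o')(O, R) = Add(Pow(R, 2), Mul(2, Add(R, Mul(-1, O))), Mul(2, R), Mul(Add(R, Mul(-1, O)), R)) = Add(Pow(R, 2), Add(Mul(-2, O), Mul(2, R)), Mul(2, R), Mul(R, Add(R, Mul(-1, O)))) = Add(Pow(R, 2), Mul(-2, O), Mul(4, R), Mul(R, Add(R, Mul(-1, O)))))
Pow(Add(-105, Function('o')(C, Function('p')(Add(-3, 2)))), 2) = Pow(Add(-105, Add(Pow(36, 2), Mul(-2, 1), Mul(4, 36), Mul(-1, 36, Add(1, Mul(-1, 36))))), 2) = Pow(Add(-105, Add(1296, -2, 144, Mul(-1, 36, Add(1, -36)))), 2) = Pow(Add(-105, Add(1296, -2, 144, Mul(-1, 36, -35))), 2) = Pow(Add(-105, Add(1296, -2, 144, 1260)), 2) = Pow(Add(-105, 2698), 2) = Pow(2593, 2) = 6723649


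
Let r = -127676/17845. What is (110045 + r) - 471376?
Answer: -6448079371/17845 ≈ -3.6134e+5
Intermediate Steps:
r = -127676/17845 (r = -127676*1/17845 = -127676/17845 ≈ -7.1547)
(110045 + r) - 471376 = (110045 - 127676/17845) - 471376 = 1963625349/17845 - 471376 = -6448079371/17845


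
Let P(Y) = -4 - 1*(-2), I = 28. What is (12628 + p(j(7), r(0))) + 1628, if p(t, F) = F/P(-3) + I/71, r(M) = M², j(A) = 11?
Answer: 1012204/71 ≈ 14256.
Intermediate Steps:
P(Y) = -2 (P(Y) = -4 + 2 = -2)
p(t, F) = 28/71 - F/2 (p(t, F) = F/(-2) + 28/71 = F*(-½) + 28*(1/71) = -F/2 + 28/71 = 28/71 - F/2)
(12628 + p(j(7), r(0))) + 1628 = (12628 + (28/71 - ½*0²)) + 1628 = (12628 + (28/71 - ½*0)) + 1628 = (12628 + (28/71 + 0)) + 1628 = (12628 + 28/71) + 1628 = 896616/71 + 1628 = 1012204/71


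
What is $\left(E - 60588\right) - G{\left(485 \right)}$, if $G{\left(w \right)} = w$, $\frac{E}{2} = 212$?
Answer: $-60649$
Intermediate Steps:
$E = 424$ ($E = 2 \cdot 212 = 424$)
$\left(E - 60588\right) - G{\left(485 \right)} = \left(424 - 60588\right) - 485 = -60164 - 485 = -60649$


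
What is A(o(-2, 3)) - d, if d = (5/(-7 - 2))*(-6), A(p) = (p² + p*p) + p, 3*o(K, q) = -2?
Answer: -28/9 ≈ -3.1111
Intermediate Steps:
o(K, q) = -⅔ (o(K, q) = (⅓)*(-2) = -⅔)
A(p) = p + 2*p² (A(p) = (p² + p²) + p = 2*p² + p = p + 2*p²)
d = 10/3 (d = (5/(-9))*(-6) = -⅑*5*(-6) = -5/9*(-6) = 10/3 ≈ 3.3333)
A(o(-2, 3)) - d = -2*(1 + 2*(-⅔))/3 - 1*10/3 = -2*(1 - 4/3)/3 - 10/3 = -⅔*(-⅓) - 10/3 = 2/9 - 10/3 = -28/9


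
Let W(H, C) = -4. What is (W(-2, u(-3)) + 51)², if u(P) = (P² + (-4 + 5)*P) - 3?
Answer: 2209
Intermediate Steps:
u(P) = -3 + P + P² (u(P) = (P² + 1*P) - 3 = (P² + P) - 3 = (P + P²) - 3 = -3 + P + P²)
(W(-2, u(-3)) + 51)² = (-4 + 51)² = 47² = 2209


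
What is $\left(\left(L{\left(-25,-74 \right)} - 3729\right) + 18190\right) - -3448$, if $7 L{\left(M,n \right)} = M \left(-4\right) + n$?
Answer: $\frac{125389}{7} \approx 17913.0$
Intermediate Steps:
$L{\left(M,n \right)} = - \frac{4 M}{7} + \frac{n}{7}$ ($L{\left(M,n \right)} = \frac{M \left(-4\right) + n}{7} = \frac{- 4 M + n}{7} = \frac{n - 4 M}{7} = - \frac{4 M}{7} + \frac{n}{7}$)
$\left(\left(L{\left(-25,-74 \right)} - 3729\right) + 18190\right) - -3448 = \left(\left(\left(\left(- \frac{4}{7}\right) \left(-25\right) + \frac{1}{7} \left(-74\right)\right) - 3729\right) + 18190\right) - -3448 = \left(\left(\left(\frac{100}{7} - \frac{74}{7}\right) - 3729\right) + 18190\right) + 3448 = \left(\left(\frac{26}{7} - 3729\right) + 18190\right) + 3448 = \left(- \frac{26077}{7} + 18190\right) + 3448 = \frac{101253}{7} + 3448 = \frac{125389}{7}$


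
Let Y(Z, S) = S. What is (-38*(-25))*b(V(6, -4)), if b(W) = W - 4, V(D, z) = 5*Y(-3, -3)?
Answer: -18050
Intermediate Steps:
V(D, z) = -15 (V(D, z) = 5*(-3) = -15)
b(W) = -4 + W
(-38*(-25))*b(V(6, -4)) = (-38*(-25))*(-4 - 15) = 950*(-19) = -18050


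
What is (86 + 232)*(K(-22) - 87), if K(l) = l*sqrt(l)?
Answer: -27666 - 6996*I*sqrt(22) ≈ -27666.0 - 32814.0*I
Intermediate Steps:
K(l) = l**(3/2)
(86 + 232)*(K(-22) - 87) = (86 + 232)*((-22)**(3/2) - 87) = 318*(-22*I*sqrt(22) - 87) = 318*(-87 - 22*I*sqrt(22)) = -27666 - 6996*I*sqrt(22)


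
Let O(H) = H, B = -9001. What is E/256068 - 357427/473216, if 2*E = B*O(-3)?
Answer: -7094707601/10097956224 ≈ -0.70259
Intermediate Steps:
E = 27003/2 (E = (-9001*(-3))/2 = (½)*27003 = 27003/2 ≈ 13502.)
E/256068 - 357427/473216 = (27003/2)/256068 - 357427/473216 = (27003/2)*(1/256068) - 357427*1/473216 = 9001/170712 - 357427/473216 = -7094707601/10097956224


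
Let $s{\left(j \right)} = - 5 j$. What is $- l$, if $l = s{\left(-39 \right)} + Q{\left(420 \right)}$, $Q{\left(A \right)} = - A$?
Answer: $225$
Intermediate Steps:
$l = -225$ ($l = \left(-5\right) \left(-39\right) - 420 = 195 - 420 = -225$)
$- l = \left(-1\right) \left(-225\right) = 225$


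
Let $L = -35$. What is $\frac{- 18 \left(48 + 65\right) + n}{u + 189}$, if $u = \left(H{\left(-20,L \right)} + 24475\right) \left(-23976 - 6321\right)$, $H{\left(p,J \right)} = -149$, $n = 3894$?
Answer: $- \frac{20}{7924781} \approx -2.5237 \cdot 10^{-6}$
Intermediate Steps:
$u = -737004822$ ($u = \left(-149 + 24475\right) \left(-23976 - 6321\right) = 24326 \left(-30297\right) = -737004822$)
$\frac{- 18 \left(48 + 65\right) + n}{u + 189} = \frac{- 18 \left(48 + 65\right) + 3894}{-737004822 + 189} = \frac{\left(-18\right) 113 + 3894}{-737004633} = \left(-2034 + 3894\right) \left(- \frac{1}{737004633}\right) = 1860 \left(- \frac{1}{737004633}\right) = - \frac{20}{7924781}$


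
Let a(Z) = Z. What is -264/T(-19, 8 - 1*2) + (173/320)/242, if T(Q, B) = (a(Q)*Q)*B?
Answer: -3344907/27955840 ≈ -0.11965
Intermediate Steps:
T(Q, B) = B*Q**2 (T(Q, B) = (Q*Q)*B = Q**2*B = B*Q**2)
-264/T(-19, 8 - 1*2) + (173/320)/242 = -264*1/(361*(8 - 1*2)) + (173/320)/242 = -264*1/(361*(8 - 2)) + (173*(1/320))*(1/242) = -264/(6*361) + (173/320)*(1/242) = -264/2166 + 173/77440 = -264*1/2166 + 173/77440 = -44/361 + 173/77440 = -3344907/27955840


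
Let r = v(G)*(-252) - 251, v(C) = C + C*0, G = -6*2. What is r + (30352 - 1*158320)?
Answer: -125195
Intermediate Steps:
G = -12
v(C) = C (v(C) = C + 0 = C)
r = 2773 (r = -12*(-252) - 251 = 3024 - 251 = 2773)
r + (30352 - 1*158320) = 2773 + (30352 - 1*158320) = 2773 + (30352 - 158320) = 2773 - 127968 = -125195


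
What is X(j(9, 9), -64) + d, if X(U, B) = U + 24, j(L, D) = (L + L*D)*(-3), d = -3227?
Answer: -3473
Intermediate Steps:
j(L, D) = -3*L - 3*D*L (j(L, D) = (L + D*L)*(-3) = -3*L - 3*D*L)
X(U, B) = 24 + U
X(j(9, 9), -64) + d = (24 - 3*9*(1 + 9)) - 3227 = (24 - 3*9*10) - 3227 = (24 - 270) - 3227 = -246 - 3227 = -3473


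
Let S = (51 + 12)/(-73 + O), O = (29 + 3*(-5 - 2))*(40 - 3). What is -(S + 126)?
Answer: -28161/223 ≈ -126.28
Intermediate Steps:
O = 296 (O = (29 + 3*(-7))*37 = (29 - 21)*37 = 8*37 = 296)
S = 63/223 (S = (51 + 12)/(-73 + 296) = 63/223 ≈ 0.28251)
-(S + 126) = -(63/223 + 126) = -1*28161/223 = -28161/223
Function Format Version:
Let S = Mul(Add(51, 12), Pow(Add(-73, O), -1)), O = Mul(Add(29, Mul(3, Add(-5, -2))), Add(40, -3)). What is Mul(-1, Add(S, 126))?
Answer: Rational(-28161, 223) ≈ -126.28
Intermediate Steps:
O = 296 (O = Mul(Add(29, Mul(3, -7)), 37) = Mul(Add(29, -21), 37) = Mul(8, 37) = 296)
S = Rational(63, 223) (S = Mul(Add(51, 12), Pow(Add(-73, 296), -1)) = Mul(63, Pow(223, -1)) = Mul(63, Rational(1, 223)) = Rational(63, 223) ≈ 0.28251)
Mul(-1, Add(S, 126)) = Mul(-1, Add(Rational(63, 223), 126)) = Mul(-1, Rational(28161, 223)) = Rational(-28161, 223)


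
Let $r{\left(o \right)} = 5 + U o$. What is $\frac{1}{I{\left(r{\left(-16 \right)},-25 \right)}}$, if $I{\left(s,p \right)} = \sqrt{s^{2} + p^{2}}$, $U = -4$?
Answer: $\frac{\sqrt{5386}}{5386} \approx 0.013626$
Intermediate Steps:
$r{\left(o \right)} = 5 - 4 o$
$I{\left(s,p \right)} = \sqrt{p^{2} + s^{2}}$
$\frac{1}{I{\left(r{\left(-16 \right)},-25 \right)}} = \frac{1}{\sqrt{\left(-25\right)^{2} + \left(5 - -64\right)^{2}}} = \frac{1}{\sqrt{625 + \left(5 + 64\right)^{2}}} = \frac{1}{\sqrt{625 + 69^{2}}} = \frac{1}{\sqrt{625 + 4761}} = \frac{1}{\sqrt{5386}} = \frac{\sqrt{5386}}{5386}$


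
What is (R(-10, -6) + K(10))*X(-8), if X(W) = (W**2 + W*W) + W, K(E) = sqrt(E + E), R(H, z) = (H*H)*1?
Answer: 12000 + 240*sqrt(5) ≈ 12537.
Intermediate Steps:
R(H, z) = H**2 (R(H, z) = H**2*1 = H**2)
K(E) = sqrt(2)*sqrt(E) (K(E) = sqrt(2*E) = sqrt(2)*sqrt(E))
X(W) = W + 2*W**2 (X(W) = (W**2 + W**2) + W = 2*W**2 + W = W + 2*W**2)
(R(-10, -6) + K(10))*X(-8) = ((-10)**2 + sqrt(2)*sqrt(10))*(-8*(1 + 2*(-8))) = (100 + 2*sqrt(5))*(-8*(1 - 16)) = (100 + 2*sqrt(5))*(-8*(-15)) = (100 + 2*sqrt(5))*120 = 12000 + 240*sqrt(5)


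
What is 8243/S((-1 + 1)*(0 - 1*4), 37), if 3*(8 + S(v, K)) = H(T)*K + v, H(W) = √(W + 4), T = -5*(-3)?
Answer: 593496/25435 + 914973*√19/25435 ≈ 180.14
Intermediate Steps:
T = 15
H(W) = √(4 + W)
S(v, K) = -8 + v/3 + K*√19/3 (S(v, K) = -8 + (√(4 + 15)*K + v)/3 = -8 + (√19*K + v)/3 = -8 + (K*√19 + v)/3 = -8 + (v + K*√19)/3 = -8 + (v/3 + K*√19/3) = -8 + v/3 + K*√19/3)
8243/S((-1 + 1)*(0 - 1*4), 37) = 8243/(-8 + ((-1 + 1)*(0 - 1*4))/3 + (⅓)*37*√19) = 8243/(-8 + (0*(0 - 4))/3 + 37*√19/3) = 8243/(-8 + (0*(-4))/3 + 37*√19/3) = 8243/(-8 + (⅓)*0 + 37*√19/3) = 8243/(-8 + 0 + 37*√19/3) = 8243/(-8 + 37*√19/3)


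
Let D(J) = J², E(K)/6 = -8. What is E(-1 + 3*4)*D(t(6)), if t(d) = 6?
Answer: -1728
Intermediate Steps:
E(K) = -48 (E(K) = 6*(-8) = -48)
E(-1 + 3*4)*D(t(6)) = -48*6² = -48*36 = -1728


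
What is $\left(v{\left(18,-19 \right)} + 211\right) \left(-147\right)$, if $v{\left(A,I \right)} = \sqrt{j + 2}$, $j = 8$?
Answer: $-31017 - 147 \sqrt{10} \approx -31482.0$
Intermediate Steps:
$v{\left(A,I \right)} = \sqrt{10}$ ($v{\left(A,I \right)} = \sqrt{8 + 2} = \sqrt{10}$)
$\left(v{\left(18,-19 \right)} + 211\right) \left(-147\right) = \left(\sqrt{10} + 211\right) \left(-147\right) = \left(211 + \sqrt{10}\right) \left(-147\right) = -31017 - 147 \sqrt{10}$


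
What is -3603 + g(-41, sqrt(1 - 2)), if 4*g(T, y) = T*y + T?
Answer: -14453/4 - 41*I/4 ≈ -3613.3 - 10.25*I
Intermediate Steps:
g(T, y) = T/4 + T*y/4 (g(T, y) = (T*y + T)/4 = (T + T*y)/4 = T/4 + T*y/4)
-3603 + g(-41, sqrt(1 - 2)) = -3603 + (1/4)*(-41)*(1 + sqrt(1 - 2)) = -3603 + (1/4)*(-41)*(1 + sqrt(-1)) = -3603 + (1/4)*(-41)*(1 + I) = -3603 + (-41/4 - 41*I/4) = -14453/4 - 41*I/4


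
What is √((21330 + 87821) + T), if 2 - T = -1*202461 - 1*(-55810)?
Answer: 2*√63951 ≈ 505.77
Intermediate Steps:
T = 146653 (T = 2 - (-1*202461 - 1*(-55810)) = 2 - (-202461 + 55810) = 2 - 1*(-146651) = 2 + 146651 = 146653)
√((21330 + 87821) + T) = √((21330 + 87821) + 146653) = √(109151 + 146653) = √255804 = 2*√63951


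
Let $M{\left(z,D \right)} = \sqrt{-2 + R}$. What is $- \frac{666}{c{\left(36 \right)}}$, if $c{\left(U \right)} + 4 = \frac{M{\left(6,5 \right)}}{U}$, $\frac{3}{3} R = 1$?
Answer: $\frac{3452544}{20737} + \frac{23976 i}{20737} \approx 166.49 + 1.1562 i$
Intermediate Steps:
$R = 1$
$M{\left(z,D \right)} = i$ ($M{\left(z,D \right)} = \sqrt{-2 + 1} = \sqrt{-1} = i$)
$c{\left(U \right)} = -4 + \frac{i}{U}$
$- \frac{666}{c{\left(36 \right)}} = - \frac{666}{-4 + \frac{i}{36}} = - 666 \frac{1296 \left(-4 - \frac{i}{36}\right)}{20737} = - \frac{863136 \left(-4 - \frac{i}{36}\right)}{20737}$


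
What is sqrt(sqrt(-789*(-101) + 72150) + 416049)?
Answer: sqrt(416049 + 3*sqrt(16871)) ≈ 645.32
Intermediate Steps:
sqrt(sqrt(-789*(-101) + 72150) + 416049) = sqrt(sqrt(79689 + 72150) + 416049) = sqrt(sqrt(151839) + 416049) = sqrt(3*sqrt(16871) + 416049) = sqrt(416049 + 3*sqrt(16871))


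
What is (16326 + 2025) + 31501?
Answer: 49852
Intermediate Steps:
(16326 + 2025) + 31501 = 18351 + 31501 = 49852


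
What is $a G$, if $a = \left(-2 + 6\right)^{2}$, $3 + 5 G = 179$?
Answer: $\frac{2816}{5} \approx 563.2$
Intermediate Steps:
$G = \frac{176}{5}$ ($G = - \frac{3}{5} + \frac{1}{5} \cdot 179 = - \frac{3}{5} + \frac{179}{5} = \frac{176}{5} \approx 35.2$)
$a = 16$ ($a = 4^{2} = 16$)
$a G = 16 \cdot \frac{176}{5} = \frac{2816}{5}$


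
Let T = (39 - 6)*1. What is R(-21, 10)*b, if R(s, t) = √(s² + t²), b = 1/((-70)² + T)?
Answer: √541/4933 ≈ 0.0047151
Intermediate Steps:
T = 33 (T = 33*1 = 33)
b = 1/4933 (b = 1/((-70)² + 33) = 1/(4900 + 33) = 1/4933 ≈ 0.00020272)
R(-21, 10)*b = √((-21)² + 10²)*(1/4933) = √(441 + 100)*(1/4933) = √541*(1/4933) = √541/4933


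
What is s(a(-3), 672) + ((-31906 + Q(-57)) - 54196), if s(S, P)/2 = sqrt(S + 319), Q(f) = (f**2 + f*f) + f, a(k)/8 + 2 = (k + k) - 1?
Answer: -79661 + 2*sqrt(247) ≈ -79630.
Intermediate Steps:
a(k) = -24 + 16*k (a(k) = -16 + 8*((k + k) - 1) = -16 + 8*(2*k - 1) = -16 + 8*(-1 + 2*k) = -16 + (-8 + 16*k) = -24 + 16*k)
Q(f) = f + 2*f**2 (Q(f) = (f**2 + f**2) + f = 2*f**2 + f = f + 2*f**2)
s(S, P) = 2*sqrt(319 + S) (s(S, P) = 2*sqrt(S + 319) = 2*sqrt(319 + S))
s(a(-3), 672) + ((-31906 + Q(-57)) - 54196) = 2*sqrt(319 + (-24 + 16*(-3))) + ((-31906 - 57*(1 + 2*(-57))) - 54196) = 2*sqrt(319 + (-24 - 48)) + ((-31906 - 57*(1 - 114)) - 54196) = 2*sqrt(319 - 72) + ((-31906 - 57*(-113)) - 54196) = 2*sqrt(247) + ((-31906 + 6441) - 54196) = 2*sqrt(247) + (-25465 - 54196) = 2*sqrt(247) - 79661 = -79661 + 2*sqrt(247)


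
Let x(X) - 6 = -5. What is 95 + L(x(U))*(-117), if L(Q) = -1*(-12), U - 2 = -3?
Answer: -1309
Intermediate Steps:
U = -1 (U = 2 - 3 = -1)
x(X) = 1 (x(X) = 6 - 5 = 1)
L(Q) = 12
95 + L(x(U))*(-117) = 95 + 12*(-117) = 95 - 1404 = -1309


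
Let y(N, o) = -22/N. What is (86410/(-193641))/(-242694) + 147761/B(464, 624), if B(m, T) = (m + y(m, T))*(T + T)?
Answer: 11187802726219747/43839948416489316 ≈ 0.25520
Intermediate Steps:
B(m, T) = 2*T*(m - 22/m) (B(m, T) = (m - 22/m)*(T + T) = (m - 22/m)*(2*T) = 2*T*(m - 22/m))
(86410/(-193641))/(-242694) + 147761/B(464, 624) = (86410/(-193641))/(-242694) + 147761/((2*624*(-22 + 464²)/464)) = (86410*(-1/193641))*(-1/242694) + 147761/((2*624*(1/464)*(-22 + 215296))) = -86410/193641*(-1/242694) + 147761/((2*624*(1/464)*215274)) = 43205/23497754427 + 147761/(16791372/29) = 43205/23497754427 + 147761*(29/16791372) = 43205/23497754427 + 4285069/16791372 = 11187802726219747/43839948416489316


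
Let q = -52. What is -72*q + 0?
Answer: 3744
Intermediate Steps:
-72*q + 0 = -72*(-52) + 0 = 3744 + 0 = 3744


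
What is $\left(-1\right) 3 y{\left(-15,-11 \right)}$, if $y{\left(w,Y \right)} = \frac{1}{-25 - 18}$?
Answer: $\frac{3}{43} \approx 0.069767$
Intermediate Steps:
$y{\left(w,Y \right)} = - \frac{1}{43}$ ($y{\left(w,Y \right)} = \frac{1}{-43} = - \frac{1}{43}$)
$\left(-1\right) 3 y{\left(-15,-11 \right)} = \left(-1\right) 3 \left(- \frac{1}{43}\right) = \left(-3\right) \left(- \frac{1}{43}\right) = \frac{3}{43}$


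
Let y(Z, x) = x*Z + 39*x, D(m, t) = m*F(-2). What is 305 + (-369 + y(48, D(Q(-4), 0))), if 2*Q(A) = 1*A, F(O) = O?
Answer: 284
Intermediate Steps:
Q(A) = A/2 (Q(A) = (1*A)/2 = A/2)
D(m, t) = -2*m (D(m, t) = m*(-2) = -2*m)
y(Z, x) = 39*x + Z*x (y(Z, x) = Z*x + 39*x = 39*x + Z*x)
305 + (-369 + y(48, D(Q(-4), 0))) = 305 + (-369 + (-(-4))*(39 + 48)) = 305 + (-369 - 2*(-2)*87) = 305 + (-369 + 4*87) = 305 + (-369 + 348) = 305 - 21 = 284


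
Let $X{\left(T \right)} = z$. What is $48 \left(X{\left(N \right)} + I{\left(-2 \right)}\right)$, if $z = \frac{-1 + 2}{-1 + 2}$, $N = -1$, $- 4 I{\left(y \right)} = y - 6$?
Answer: $144$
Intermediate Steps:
$I{\left(y \right)} = \frac{3}{2} - \frac{y}{4}$ ($I{\left(y \right)} = - \frac{y - 6}{4} = - \frac{-6 + y}{4} = \frac{3}{2} - \frac{y}{4}$)
$z = 1$ ($z = 1 \cdot 1^{-1} = 1 \cdot 1 = 1$)
$X{\left(T \right)} = 1$
$48 \left(X{\left(N \right)} + I{\left(-2 \right)}\right) = 48 \left(1 + \left(\frac{3}{2} - - \frac{1}{2}\right)\right) = 48 \left(1 + \left(\frac{3}{2} + \frac{1}{2}\right)\right) = 48 \left(1 + 2\right) = 48 \cdot 3 = 144$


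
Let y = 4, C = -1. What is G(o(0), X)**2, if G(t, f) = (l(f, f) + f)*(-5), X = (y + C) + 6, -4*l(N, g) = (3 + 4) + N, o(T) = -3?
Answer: 625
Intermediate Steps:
l(N, g) = -7/4 - N/4 (l(N, g) = -((3 + 4) + N)/4 = -(7 + N)/4 = -7/4 - N/4)
X = 9 (X = (4 - 1) + 6 = 3 + 6 = 9)
G(t, f) = 35/4 - 15*f/4 (G(t, f) = ((-7/4 - f/4) + f)*(-5) = (-7/4 + 3*f/4)*(-5) = 35/4 - 15*f/4)
G(o(0), X)**2 = (35/4 - 15/4*9)**2 = (35/4 - 135/4)**2 = (-25)**2 = 625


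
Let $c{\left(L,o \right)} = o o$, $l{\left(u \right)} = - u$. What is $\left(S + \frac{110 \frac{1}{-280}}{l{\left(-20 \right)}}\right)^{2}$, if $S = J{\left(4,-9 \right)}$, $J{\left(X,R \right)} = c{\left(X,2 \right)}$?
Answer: $\frac{4968441}{313600} \approx 15.843$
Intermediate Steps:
$c{\left(L,o \right)} = o^{2}$
$J{\left(X,R \right)} = 4$ ($J{\left(X,R \right)} = 2^{2} = 4$)
$S = 4$
$\left(S + \frac{110 \frac{1}{-280}}{l{\left(-20 \right)}}\right)^{2} = \left(4 + \frac{110 \frac{1}{-280}}{\left(-1\right) \left(-20\right)}\right)^{2} = \left(4 + \frac{110 \left(- \frac{1}{280}\right)}{20}\right)^{2} = \left(4 - \frac{11}{560}\right)^{2} = \left(\frac{2229}{560}\right)^{2} = \frac{4968441}{313600}$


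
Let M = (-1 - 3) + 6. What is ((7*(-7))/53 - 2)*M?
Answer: -310/53 ≈ -5.8491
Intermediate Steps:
M = 2 (M = -4 + 6 = 2)
((7*(-7))/53 - 2)*M = ((7*(-7))/53 - 2)*2 = (-49*1/53 - 2)*2 = (-49/53 - 2)*2 = -155/53*2 = -310/53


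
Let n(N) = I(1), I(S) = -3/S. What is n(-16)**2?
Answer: 9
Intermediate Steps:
n(N) = -3 (n(N) = -3/1 = -3*1 = -3)
n(-16)**2 = (-3)**2 = 9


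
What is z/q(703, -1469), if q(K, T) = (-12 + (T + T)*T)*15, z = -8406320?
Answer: -840632/6473865 ≈ -0.12985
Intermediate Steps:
q(K, T) = -180 + 30*T**2 (q(K, T) = (-12 + (2*T)*T)*15 = (-12 + 2*T**2)*15 = -180 + 30*T**2)
z/q(703, -1469) = -8406320/(-180 + 30*(-1469)**2) = -8406320/(-180 + 30*2157961) = -8406320/(-180 + 64738830) = -8406320/64738650 = -8406320*1/64738650 = -840632/6473865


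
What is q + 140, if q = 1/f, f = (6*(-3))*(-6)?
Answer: 15121/108 ≈ 140.01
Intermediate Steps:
f = 108 (f = -18*(-6) = 108)
q = 1/108 ≈ 0.0092593
q + 140 = 1/108 + 140 = 15121/108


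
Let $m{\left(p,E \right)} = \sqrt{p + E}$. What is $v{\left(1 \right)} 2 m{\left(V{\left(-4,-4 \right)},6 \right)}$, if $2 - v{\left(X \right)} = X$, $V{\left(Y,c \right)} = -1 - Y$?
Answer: $6$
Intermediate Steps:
$v{\left(X \right)} = 2 - X$
$m{\left(p,E \right)} = \sqrt{E + p}$
$v{\left(1 \right)} 2 m{\left(V{\left(-4,-4 \right)},6 \right)} = \left(2 - 1\right) 2 \sqrt{6 - -3} = \left(2 - 1\right) 2 \sqrt{6 + \left(-1 + 4\right)} = 1 \cdot 2 \sqrt{6 + 3} = 2 \sqrt{9} = 2 \cdot 3 = 6$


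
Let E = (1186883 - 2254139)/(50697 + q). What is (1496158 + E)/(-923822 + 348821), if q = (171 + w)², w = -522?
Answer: -14454323146/5555084661 ≈ -2.6020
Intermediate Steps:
q = 123201 (q = (171 - 522)² = (-351)² = 123201)
E = -59292/9661 (E = (1186883 - 2254139)/(50697 + 123201) = -1067256/173898 = -1067256*1/173898 = -59292/9661 ≈ -6.1373)
(1496158 + E)/(-923822 + 348821) = (1496158 - 59292/9661)/(-923822 + 348821) = (14454323146/9661)/(-575001) = (14454323146/9661)*(-1/575001) = -14454323146/5555084661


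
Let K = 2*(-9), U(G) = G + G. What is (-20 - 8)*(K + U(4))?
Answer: 280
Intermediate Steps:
U(G) = 2*G
K = -18
(-20 - 8)*(K + U(4)) = (-20 - 8)*(-18 + 2*4) = -28*(-18 + 8) = -28*(-10) = 280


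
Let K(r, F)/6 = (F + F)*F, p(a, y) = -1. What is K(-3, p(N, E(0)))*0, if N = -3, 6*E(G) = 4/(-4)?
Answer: 0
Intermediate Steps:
E(G) = -⅙ (E(G) = (4/(-4))/6 = (4*(-¼))/6 = (⅙)*(-1) = -⅙)
K(r, F) = 12*F² (K(r, F) = 6*((F + F)*F) = 6*((2*F)*F) = 6*(2*F²) = 12*F²)
K(-3, p(N, E(0)))*0 = (12*(-1)²)*0 = (12*1)*0 = 12*0 = 0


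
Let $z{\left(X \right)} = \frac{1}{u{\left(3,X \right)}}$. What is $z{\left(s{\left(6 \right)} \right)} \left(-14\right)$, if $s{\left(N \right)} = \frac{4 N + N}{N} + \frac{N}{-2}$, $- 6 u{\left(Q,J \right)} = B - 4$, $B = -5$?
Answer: $- \frac{28}{3} \approx -9.3333$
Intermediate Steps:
$u{\left(Q,J \right)} = \frac{3}{2}$ ($u{\left(Q,J \right)} = - \frac{-5 - 4}{6} = \left(- \frac{1}{6}\right) \left(-9\right) = \frac{3}{2}$)
$s{\left(N \right)} = 5 - \frac{N}{2}$ ($s{\left(N \right)} = \frac{5 N}{N} + N \left(- \frac{1}{2}\right) = 5 - \frac{N}{2}$)
$z{\left(X \right)} = \frac{2}{3}$ ($z{\left(X \right)} = \frac{1}{\frac{3}{2}} = \frac{2}{3}$)
$z{\left(s{\left(6 \right)} \right)} \left(-14\right) = \frac{2}{3} \left(-14\right) = - \frac{28}{3}$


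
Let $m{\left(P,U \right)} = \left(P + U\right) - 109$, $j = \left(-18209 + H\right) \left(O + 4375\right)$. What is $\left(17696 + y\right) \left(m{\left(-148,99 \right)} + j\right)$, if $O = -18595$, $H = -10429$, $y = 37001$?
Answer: $22274379752794$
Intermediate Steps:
$j = 407232360$ ($j = \left(-18209 - 10429\right) \left(-18595 + 4375\right) = \left(-28638\right) \left(-14220\right) = 407232360$)
$m{\left(P,U \right)} = -109 + P + U$
$\left(17696 + y\right) \left(m{\left(-148,99 \right)} + j\right) = \left(17696 + 37001\right) \left(\left(-109 - 148 + 99\right) + 407232360\right) = 54697 \left(-158 + 407232360\right) = 54697 \cdot 407232202 = 22274379752794$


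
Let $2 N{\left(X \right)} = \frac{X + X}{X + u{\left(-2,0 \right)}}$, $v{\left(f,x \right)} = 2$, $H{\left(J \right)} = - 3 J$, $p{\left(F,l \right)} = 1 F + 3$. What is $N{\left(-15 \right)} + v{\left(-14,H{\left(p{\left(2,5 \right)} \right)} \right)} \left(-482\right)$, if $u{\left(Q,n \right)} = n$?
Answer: $-963$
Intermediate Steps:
$p{\left(F,l \right)} = 3 + F$ ($p{\left(F,l \right)} = F + 3 = 3 + F$)
$N{\left(X \right)} = 1$ ($N{\left(X \right)} = \frac{\left(X + X\right) \frac{1}{X + 0}}{2} = \frac{2 X \frac{1}{X}}{2} = \frac{1}{2} \cdot 2 = 1$)
$N{\left(-15 \right)} + v{\left(-14,H{\left(p{\left(2,5 \right)} \right)} \right)} \left(-482\right) = 1 + 2 \left(-482\right) = 1 - 964 = -963$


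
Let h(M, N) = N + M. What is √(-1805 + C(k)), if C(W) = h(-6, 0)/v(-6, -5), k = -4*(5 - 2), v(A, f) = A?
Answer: 2*I*√451 ≈ 42.474*I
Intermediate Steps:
h(M, N) = M + N
k = -12 (k = -4*3 = -12)
C(W) = 1 (C(W) = (-6 + 0)/(-6) = -6*(-⅙) = 1)
√(-1805 + C(k)) = √(-1805 + 1) = √(-1804) = 2*I*√451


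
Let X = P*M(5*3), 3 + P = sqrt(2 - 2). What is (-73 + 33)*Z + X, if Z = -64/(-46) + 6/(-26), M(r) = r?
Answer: -27335/299 ≈ -91.421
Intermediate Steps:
P = -3 (P = -3 + sqrt(2 - 2) = -3 + sqrt(0) = -3 + 0 = -3)
Z = 347/299 (Z = -64*(-1/46) + 6*(-1/26) = 32/23 - 3/13 = 347/299 ≈ 1.1605)
X = -45 (X = -15*3 = -3*15 = -45)
(-73 + 33)*Z + X = (-73 + 33)*(347/299) - 45 = -40*347/299 - 45 = -13880/299 - 45 = -27335/299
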